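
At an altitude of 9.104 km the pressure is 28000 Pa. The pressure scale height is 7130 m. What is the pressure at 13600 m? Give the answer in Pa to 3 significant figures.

P ≈ 14900 Pa

Between two levels, P₂ = P₁ exp(−Δz/H) with Δz = z₂ − z₁.
Δz = 13600 − 9104.0 = 4496.0 m; Δz/H = 4496.0/7130.0 = 0.63058.
P₂ = 28000 × exp(−0.63058) = 28000 × 0.53228 = 14904 Pa.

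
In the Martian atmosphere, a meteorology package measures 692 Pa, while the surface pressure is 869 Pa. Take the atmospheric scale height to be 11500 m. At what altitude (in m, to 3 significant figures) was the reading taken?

Invert the barometric formula: z = H ln(P₀/P).
P₀/P = 869/692 = 1.2558; ln(1.2558) = 0.22777.
z = 11500 × 0.22777 = 2619.4 m.

z ≈ 2620 m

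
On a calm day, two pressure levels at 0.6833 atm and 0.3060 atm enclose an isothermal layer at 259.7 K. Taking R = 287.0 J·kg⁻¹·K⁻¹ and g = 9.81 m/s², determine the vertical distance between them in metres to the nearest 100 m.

Δz ≈ 6100 m

Hypsometric equation: Δz = (R T̄/g) ln(P₁/P₂).
R T̄/g = 287.0 × 259.7 / 9.81 = 7597.7 m.
ln(0.6833/0.3060) = ln(2.2330) = 0.80335.
Δz = 7597.7 × 0.80335 = 6103.6 m.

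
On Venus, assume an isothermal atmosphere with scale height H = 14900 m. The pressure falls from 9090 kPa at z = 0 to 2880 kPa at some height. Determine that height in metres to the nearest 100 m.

z ≈ 17100 m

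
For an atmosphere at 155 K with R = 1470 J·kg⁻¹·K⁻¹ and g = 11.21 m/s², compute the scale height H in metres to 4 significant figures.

H ≈ 20330 m

The scale height of an isothermal atmosphere is H = RT/g.
H = 1470 × 155 / 11.21 = 227850/11.21 = 20326 m.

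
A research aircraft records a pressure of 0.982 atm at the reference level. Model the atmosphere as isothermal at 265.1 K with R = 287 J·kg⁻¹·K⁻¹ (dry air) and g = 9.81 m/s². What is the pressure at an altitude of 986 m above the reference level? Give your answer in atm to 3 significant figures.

P ≈ 0.865 atm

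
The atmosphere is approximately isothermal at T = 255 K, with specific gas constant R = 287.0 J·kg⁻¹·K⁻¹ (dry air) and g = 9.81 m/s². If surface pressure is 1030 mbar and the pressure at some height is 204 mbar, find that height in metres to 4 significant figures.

Scale height: H = RT/g = 287.0 × 255 / 9.81 = 7460.2 m.
Invert the barometric formula: z = H ln(P₀/P).
P₀/P = 1030/204 = 5.0490; ln(5.0490) = 1.6192.
z = 7460.2 × 1.6192 = 12080 m.

z ≈ 12080 m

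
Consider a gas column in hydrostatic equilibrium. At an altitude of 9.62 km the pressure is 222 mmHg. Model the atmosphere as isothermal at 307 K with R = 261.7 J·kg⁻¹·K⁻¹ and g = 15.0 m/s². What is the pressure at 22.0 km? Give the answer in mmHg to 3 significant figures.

Scale height: H = RT/g = 261.7 × 307 / 15.0 = 5356.1 m.
Between two levels, P₂ = P₁ exp(−Δz/H) with Δz = z₂ − z₁.
Δz = 22000 − 9620.0 = 12380 m; Δz/H = 12380/5356.1 = 2.3114.
P₂ = 222 × exp(−2.3114) = 222 × 0.099122 = 22.005 mmHg.

P ≈ 22.0 mmHg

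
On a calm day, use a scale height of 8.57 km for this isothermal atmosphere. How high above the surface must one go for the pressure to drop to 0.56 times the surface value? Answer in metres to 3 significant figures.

z ≈ 4970 m

Set P/P₀ = exp(−z/H) = 0.56, so z = −H ln(0.56).
−ln(0.56) = 0.57982; z = 8570.0 × 0.57982 = 4969.1 m.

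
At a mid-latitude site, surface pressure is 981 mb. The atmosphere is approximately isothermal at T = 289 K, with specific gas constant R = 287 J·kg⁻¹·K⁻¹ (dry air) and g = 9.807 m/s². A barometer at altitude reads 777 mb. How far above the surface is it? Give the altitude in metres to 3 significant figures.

Scale height: H = RT/g = 287 × 289 / 9.807 = 8457.5 m.
Invert the barometric formula: z = H ln(P₀/P).
P₀/P = 981/777 = 1.2625; ln(1.2625) = 0.23309.
z = 8457.5 × 0.23309 = 1971.4 m.

z ≈ 1970 m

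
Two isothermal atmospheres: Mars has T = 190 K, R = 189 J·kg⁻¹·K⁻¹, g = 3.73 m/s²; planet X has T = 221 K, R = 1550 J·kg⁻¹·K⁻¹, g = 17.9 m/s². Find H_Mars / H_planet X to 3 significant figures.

H = RT/g for each body.
H_Mars = 189 × 190 / 3.73 = 9627.3 m.
H_planet X = 1550 × 221 / 17.9 = 19137 m.
H_Mars/H_planet X = 9627.3/19137 = 0.50307.

H_Mars/H_planet X ≈ 0.503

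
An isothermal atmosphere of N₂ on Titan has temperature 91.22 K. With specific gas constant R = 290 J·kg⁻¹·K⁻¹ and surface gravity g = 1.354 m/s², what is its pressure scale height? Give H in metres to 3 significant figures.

H ≈ 19500 m

The scale height of an isothermal atmosphere is H = RT/g.
H = 290 × 91.22 / 1.354 = 26454/1.354 = 19538 m.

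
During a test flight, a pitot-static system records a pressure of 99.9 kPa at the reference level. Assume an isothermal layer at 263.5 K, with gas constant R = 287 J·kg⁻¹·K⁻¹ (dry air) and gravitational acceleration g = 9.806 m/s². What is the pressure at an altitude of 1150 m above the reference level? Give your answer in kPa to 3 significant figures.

Scale height: H = RT/g = 287 × 263.5 / 9.806 = 7712.1 m.
Barometric formula: P = P₀ exp(−z/H).
z/H = 1150.0/7712.1 = 0.14912; exp(−0.14912) = 0.86147.
P = 99.9 × 0.86147 = 86.061 kPa.

P ≈ 86.1 kPa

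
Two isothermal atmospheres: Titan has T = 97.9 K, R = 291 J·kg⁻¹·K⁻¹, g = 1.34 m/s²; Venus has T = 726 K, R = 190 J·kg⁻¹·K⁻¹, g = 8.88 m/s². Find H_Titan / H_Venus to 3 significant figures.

H = RT/g for each body.
H_Titan = 291 × 97.9 / 1.34 = 21260 m.
H_Venus = 190 × 726 / 8.88 = 15534 m.
H_Titan/H_Venus = 21260/15534 = 1.3686.

H_Titan/H_Venus ≈ 1.37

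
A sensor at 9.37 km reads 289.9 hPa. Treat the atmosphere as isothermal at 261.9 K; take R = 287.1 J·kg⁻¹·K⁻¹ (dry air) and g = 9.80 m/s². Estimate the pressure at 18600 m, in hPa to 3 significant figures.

P ≈ 87.1 hPa

Scale height: H = RT/g = 287.1 × 261.9 / 9.80 = 7672.6 m.
Between two levels, P₂ = P₁ exp(−Δz/H) with Δz = z₂ − z₁.
Δz = 18600 − 9370.0 = 9230.0 m; Δz/H = 9230.0/7672.6 = 1.2030.
P₂ = 289.9 × exp(−1.2030) = 289.9 × 0.30029 = 87.054 hPa.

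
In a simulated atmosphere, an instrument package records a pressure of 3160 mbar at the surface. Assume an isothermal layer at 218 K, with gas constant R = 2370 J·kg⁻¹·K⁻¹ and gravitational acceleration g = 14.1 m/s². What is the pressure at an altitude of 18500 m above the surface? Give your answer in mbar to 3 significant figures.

P ≈ 1910 mbar

Scale height: H = RT/g = 2370 × 218 / 14.1 = 36643 m.
Barometric formula: P = P₀ exp(−z/H).
z/H = 18500/36643 = 0.50487; exp(−0.50487) = 0.60358.
P = 3160 × 0.60358 = 1907.3 mbar.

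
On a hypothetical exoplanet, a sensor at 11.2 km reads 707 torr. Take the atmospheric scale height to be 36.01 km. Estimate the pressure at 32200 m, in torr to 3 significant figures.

P ≈ 395 torr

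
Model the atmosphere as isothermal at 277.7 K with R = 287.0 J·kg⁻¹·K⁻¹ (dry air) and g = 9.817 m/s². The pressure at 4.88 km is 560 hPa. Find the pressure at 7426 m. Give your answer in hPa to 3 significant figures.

Scale height: H = RT/g = 287.0 × 277.7 / 9.817 = 8118.6 m.
Between two levels, P₂ = P₁ exp(−Δz/H) with Δz = z₂ − z₁.
Δz = 7426.0 − 4880.0 = 2546.0 m; Δz/H = 2546.0/8118.6 = 0.31360.
P₂ = 560 × exp(−0.31360) = 560 × 0.73081 = 409.25 hPa.

P ≈ 409 hPa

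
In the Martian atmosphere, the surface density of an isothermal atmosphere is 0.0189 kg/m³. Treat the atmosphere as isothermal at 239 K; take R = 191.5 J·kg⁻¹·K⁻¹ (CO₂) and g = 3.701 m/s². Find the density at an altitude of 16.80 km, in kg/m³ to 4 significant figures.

Scale height: H = RT/g = 191.5 × 239 / 3.701 = 12367 m.
In an isothermal atmosphere, density decays like pressure: ρ = ρ₀ exp(−z/H).
z/H = 16800/12367 = 1.3585; exp(−1.3585) = 0.25705.
ρ = 0.0189 × 0.25705 = 0.0048582 kg/m³.

ρ ≈ 0.004858 kg/m³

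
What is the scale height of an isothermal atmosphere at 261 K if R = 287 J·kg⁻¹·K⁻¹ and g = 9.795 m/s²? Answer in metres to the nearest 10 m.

H ≈ 7650 m

The scale height of an isothermal atmosphere is H = RT/g.
H = 287 × 261 / 9.795 = 74907/9.795 = 7647.5 m.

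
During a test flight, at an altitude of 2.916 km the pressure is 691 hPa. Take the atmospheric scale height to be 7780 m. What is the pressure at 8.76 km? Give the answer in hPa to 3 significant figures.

P ≈ 326 hPa

Between two levels, P₂ = P₁ exp(−Δz/H) with Δz = z₂ − z₁.
Δz = 8760.0 − 2916.0 = 5844.0 m; Δz/H = 5844.0/7780.0 = 0.75116.
P₂ = 691 × exp(−0.75116) = 691 × 0.47182 = 326.03 hPa.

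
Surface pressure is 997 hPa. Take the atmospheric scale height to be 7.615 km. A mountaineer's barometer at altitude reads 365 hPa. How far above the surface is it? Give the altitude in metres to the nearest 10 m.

Invert the barometric formula: z = H ln(P₀/P).
P₀/P = 997/365 = 2.7315; ln(2.7315) = 1.0049.
z = 7615.0 × 1.0049 = 7652.3 m.

z ≈ 7650 m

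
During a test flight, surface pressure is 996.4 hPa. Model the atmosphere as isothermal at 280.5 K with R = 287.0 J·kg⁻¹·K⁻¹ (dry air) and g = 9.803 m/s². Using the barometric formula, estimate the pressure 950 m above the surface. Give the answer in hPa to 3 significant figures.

Scale height: H = RT/g = 287.0 × 280.5 / 9.803 = 8212.1 m.
Barometric formula: P = P₀ exp(−z/H).
z/H = 950.00/8212.1 = 0.11568; exp(−0.11568) = 0.89076.
P = 996.4 × 0.89076 = 887.55 hPa.

P ≈ 888 hPa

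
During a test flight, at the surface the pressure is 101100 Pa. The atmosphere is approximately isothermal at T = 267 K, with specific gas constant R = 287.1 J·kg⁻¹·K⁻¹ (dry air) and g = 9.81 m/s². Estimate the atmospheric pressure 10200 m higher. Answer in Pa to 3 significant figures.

P ≈ 27400 Pa

Scale height: H = RT/g = 287.1 × 267 / 9.81 = 7814.0 m.
Barometric formula: P = P₀ exp(−z/H).
z/H = 10200/7814.0 = 1.3053; exp(−1.3053) = 0.27109.
P = 101100 × 0.27109 = 27407 Pa.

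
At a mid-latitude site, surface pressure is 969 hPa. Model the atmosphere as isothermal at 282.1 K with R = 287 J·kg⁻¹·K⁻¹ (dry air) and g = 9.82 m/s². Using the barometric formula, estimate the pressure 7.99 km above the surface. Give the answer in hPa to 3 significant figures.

P ≈ 368 hPa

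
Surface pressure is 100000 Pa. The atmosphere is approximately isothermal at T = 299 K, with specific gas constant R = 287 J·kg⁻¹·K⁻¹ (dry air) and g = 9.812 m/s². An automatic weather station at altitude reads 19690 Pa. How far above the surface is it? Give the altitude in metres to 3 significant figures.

z ≈ 14200 m

Scale height: H = RT/g = 287 × 299 / 9.812 = 8745.7 m.
Invert the barometric formula: z = H ln(P₀/P).
P₀/P = 100000/19690 = 5.0787; ln(5.0787) = 1.6251.
z = 8745.7 × 1.6251 = 14213 m.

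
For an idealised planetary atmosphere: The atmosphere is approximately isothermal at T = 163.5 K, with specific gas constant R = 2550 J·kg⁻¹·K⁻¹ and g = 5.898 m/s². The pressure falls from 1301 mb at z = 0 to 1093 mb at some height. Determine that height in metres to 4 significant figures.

Scale height: H = RT/g = 2550 × 163.5 / 5.898 = 70689 m.
Invert the barometric formula: z = H ln(P₀/P).
P₀/P = 1301/1093 = 1.1903; ln(1.1903) = 0.17421.
z = 70689 × 0.17421 = 12315 m.

z ≈ 12310 m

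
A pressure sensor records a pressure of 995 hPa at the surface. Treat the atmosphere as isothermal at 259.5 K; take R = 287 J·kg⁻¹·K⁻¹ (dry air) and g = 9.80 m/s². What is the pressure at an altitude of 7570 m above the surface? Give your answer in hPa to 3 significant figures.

P ≈ 367 hPa

Scale height: H = RT/g = 287 × 259.5 / 9.80 = 7599.6 m.
Barometric formula: P = P₀ exp(−z/H).
z/H = 7570.0/7599.6 = 0.99611; exp(−0.99611) = 0.36931.
P = 995 × 0.36931 = 367.46 hPa.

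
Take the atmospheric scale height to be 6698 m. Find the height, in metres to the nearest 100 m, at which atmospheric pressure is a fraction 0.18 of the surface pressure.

Set P/P₀ = exp(−z/H) = 0.18, so z = −H ln(0.18).
−ln(0.18) = 1.7148; z = 6698.0 × 1.7148 = 11486 m.

z ≈ 11500 m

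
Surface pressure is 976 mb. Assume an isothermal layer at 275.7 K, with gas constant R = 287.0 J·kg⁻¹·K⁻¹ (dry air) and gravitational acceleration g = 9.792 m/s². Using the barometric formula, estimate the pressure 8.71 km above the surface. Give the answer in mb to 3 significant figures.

P ≈ 332 mb

Scale height: H = RT/g = 287.0 × 275.7 / 9.792 = 8080.7 m.
Barometric formula: P = P₀ exp(−z/H).
z/H = 8710.0/8080.7 = 1.0779; exp(−1.0779) = 0.34031.
P = 976 × 0.34031 = 332.14 mb.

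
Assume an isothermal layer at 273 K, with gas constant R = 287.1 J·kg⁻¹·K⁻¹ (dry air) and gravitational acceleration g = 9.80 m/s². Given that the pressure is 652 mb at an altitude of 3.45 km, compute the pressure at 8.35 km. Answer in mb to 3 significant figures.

P ≈ 353 mb

Scale height: H = RT/g = 287.1 × 273 / 9.80 = 7997.8 m.
Between two levels, P₂ = P₁ exp(−Δz/H) with Δz = z₂ − z₁.
Δz = 8350.0 − 3450.0 = 4900.0 m; Δz/H = 4900.0/7997.8 = 0.61267.
P₂ = 652 × exp(−0.61267) = 652 × 0.54190 = 353.32 mb.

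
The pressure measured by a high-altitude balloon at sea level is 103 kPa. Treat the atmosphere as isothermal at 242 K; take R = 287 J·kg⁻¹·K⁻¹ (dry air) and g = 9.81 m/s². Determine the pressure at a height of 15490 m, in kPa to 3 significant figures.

Scale height: H = RT/g = 287 × 242 / 9.81 = 7079.9 m.
Barometric formula: P = P₀ exp(−z/H).
z/H = 15490/7079.9 = 2.1879; exp(−2.1879) = 0.11215.
P = 103 × 0.11215 = 11.551 kPa.

P ≈ 11.6 kPa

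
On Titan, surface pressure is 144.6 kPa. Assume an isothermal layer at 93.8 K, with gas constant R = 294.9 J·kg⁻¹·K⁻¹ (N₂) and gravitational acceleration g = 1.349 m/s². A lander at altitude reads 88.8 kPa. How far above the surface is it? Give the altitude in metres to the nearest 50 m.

z ≈ 10000 m

Scale height: H = RT/g = 294.9 × 93.8 / 1.349 = 20505 m.
Invert the barometric formula: z = H ln(P₀/P).
P₀/P = 144.6/88.8 = 1.6284; ln(1.6284) = 0.48760.
z = 20505 × 0.48760 = 9998.2 m.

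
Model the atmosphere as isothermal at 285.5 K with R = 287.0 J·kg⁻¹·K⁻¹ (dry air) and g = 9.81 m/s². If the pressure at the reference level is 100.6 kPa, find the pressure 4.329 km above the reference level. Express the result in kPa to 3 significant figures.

P ≈ 59.9 kPa

Scale height: H = RT/g = 287.0 × 285.5 / 9.81 = 8352.5 m.
Barometric formula: P = P₀ exp(−z/H).
z/H = 4329.0/8352.5 = 0.51829; exp(−0.51829) = 0.59554.
P = 100.6 × 0.59554 = 59.911 kPa.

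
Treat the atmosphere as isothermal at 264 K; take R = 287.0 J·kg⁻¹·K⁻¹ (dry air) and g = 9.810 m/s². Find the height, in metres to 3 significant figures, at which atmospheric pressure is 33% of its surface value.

Scale height: H = RT/g = 287.0 × 264 / 9.810 = 7723.5 m.
Set P/P₀ = exp(−z/H) = 0.33, so z = −H ln(0.33).
−ln(0.33) = 1.1087; z = 7723.5 × 1.1087 = 8563.0 m.

z ≈ 8560 m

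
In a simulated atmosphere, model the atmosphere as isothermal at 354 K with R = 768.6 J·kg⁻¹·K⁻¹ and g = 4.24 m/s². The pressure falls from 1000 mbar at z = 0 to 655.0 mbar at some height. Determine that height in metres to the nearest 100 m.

Scale height: H = RT/g = 768.6 × 354 / 4.24 = 64171 m.
Invert the barometric formula: z = H ln(P₀/P).
P₀/P = 1000/655.0 = 1.5267; ln(1.5267) = 0.42311.
z = 64171 × 0.42311 = 27151 m.

z ≈ 27200 m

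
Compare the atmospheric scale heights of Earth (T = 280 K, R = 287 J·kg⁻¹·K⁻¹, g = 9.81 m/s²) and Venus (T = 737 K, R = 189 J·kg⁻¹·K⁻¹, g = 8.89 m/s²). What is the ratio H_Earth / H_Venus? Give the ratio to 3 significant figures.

H = RT/g for each body.
H_Earth = 287 × 280 / 9.81 = 8191.6 m.
H_Venus = 189 × 737 / 8.89 = 15669 m.
H_Earth/H_Venus = 8191.6/15669 = 0.52279.

H_Earth/H_Venus ≈ 0.523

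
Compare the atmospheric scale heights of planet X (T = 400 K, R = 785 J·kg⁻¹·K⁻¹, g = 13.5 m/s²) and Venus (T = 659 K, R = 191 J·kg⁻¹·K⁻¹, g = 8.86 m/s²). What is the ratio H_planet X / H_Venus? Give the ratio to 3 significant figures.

H_planet X/H_Venus ≈ 1.64

H = RT/g for each body.
H_planet X = 785 × 400 / 13.5 = 23259 m.
H_Venus = 191 × 659 / 8.86 = 14206 m.
H_planet X/H_Venus = 23259/14206 = 1.6373.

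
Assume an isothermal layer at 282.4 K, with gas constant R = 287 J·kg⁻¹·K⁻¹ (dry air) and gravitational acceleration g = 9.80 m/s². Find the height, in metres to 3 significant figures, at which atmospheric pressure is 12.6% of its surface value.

z ≈ 17100 m

Scale height: H = RT/g = 287 × 282.4 / 9.80 = 8270.3 m.
Set P/P₀ = exp(−z/H) = 0.126, so z = −H ln(0.126).
−ln(0.126) = 2.0715; z = 8270.3 × 2.0715 = 17132 m.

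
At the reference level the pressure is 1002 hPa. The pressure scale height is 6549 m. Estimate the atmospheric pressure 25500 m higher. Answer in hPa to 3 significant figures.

Barometric formula: P = P₀ exp(−z/H).
z/H = 25500/6549.0 = 3.8937; exp(−3.8937) = 0.020370.
P = 1002 × 0.020370 = 20.411 hPa.

P ≈ 20.4 hPa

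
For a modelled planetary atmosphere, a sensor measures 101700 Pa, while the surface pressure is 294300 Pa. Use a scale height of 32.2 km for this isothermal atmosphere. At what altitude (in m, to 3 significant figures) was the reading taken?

z ≈ 34200 m

Invert the barometric formula: z = H ln(P₀/P).
P₀/P = 294300/101700 = 2.8938; ln(2.8938) = 1.0626.
z = 32200 × 1.0626 = 34216 m.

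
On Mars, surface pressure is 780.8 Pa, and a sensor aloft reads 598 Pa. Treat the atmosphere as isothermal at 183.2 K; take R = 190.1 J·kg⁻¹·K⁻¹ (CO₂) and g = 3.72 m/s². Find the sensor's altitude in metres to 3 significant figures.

Scale height: H = RT/g = 190.1 × 183.2 / 3.72 = 9361.9 m.
Invert the barometric formula: z = H ln(P₀/P).
P₀/P = 780.8/598 = 1.3057; ln(1.3057) = 0.26674.
z = 9361.9 × 0.26674 = 2497.2 m.

z ≈ 2500 m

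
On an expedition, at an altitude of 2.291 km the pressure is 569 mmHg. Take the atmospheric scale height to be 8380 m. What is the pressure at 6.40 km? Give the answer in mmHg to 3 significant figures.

Between two levels, P₂ = P₁ exp(−Δz/H) with Δz = z₂ − z₁.
Δz = 6400.0 − 2291.0 = 4109.0 m; Δz/H = 4109.0/8380.0 = 0.49033.
P₂ = 569 × exp(−0.49033) = 569 × 0.61242 = 348.47 mmHg.

P ≈ 348 mmHg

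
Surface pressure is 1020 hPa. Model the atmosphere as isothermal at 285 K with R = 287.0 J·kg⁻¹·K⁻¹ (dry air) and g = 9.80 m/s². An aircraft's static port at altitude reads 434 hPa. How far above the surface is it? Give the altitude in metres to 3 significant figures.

z ≈ 7130 m

Scale height: H = RT/g = 287.0 × 285 / 9.80 = 8346.4 m.
Invert the barometric formula: z = H ln(P₀/P).
P₀/P = 1020/434 = 2.3502; ln(2.3502) = 0.85450.
z = 8346.4 × 0.85450 = 7132.0 m.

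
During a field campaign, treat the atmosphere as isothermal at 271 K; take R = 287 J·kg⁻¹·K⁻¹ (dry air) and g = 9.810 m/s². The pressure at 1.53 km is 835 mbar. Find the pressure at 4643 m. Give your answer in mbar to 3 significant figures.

P ≈ 564 mbar

Scale height: H = RT/g = 287 × 271 / 9.810 = 7928.3 m.
Between two levels, P₂ = P₁ exp(−Δz/H) with Δz = z₂ − z₁.
Δz = 4643.0 − 1530.0 = 3113.0 m; Δz/H = 3113.0/7928.3 = 0.39264.
P₂ = 835 × exp(−0.39264) = 835 × 0.67527 = 563.85 mbar.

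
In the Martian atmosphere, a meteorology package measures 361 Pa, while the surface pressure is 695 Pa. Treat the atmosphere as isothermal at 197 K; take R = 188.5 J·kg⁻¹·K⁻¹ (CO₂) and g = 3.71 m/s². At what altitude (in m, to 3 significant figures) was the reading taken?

z ≈ 6560 m

Scale height: H = RT/g = 188.5 × 197 / 3.71 = 10009 m.
Invert the barometric formula: z = H ln(P₀/P).
P₀/P = 695/361 = 1.9252; ln(1.9252) = 0.65503.
z = 10009 × 0.65503 = 6556.2 m.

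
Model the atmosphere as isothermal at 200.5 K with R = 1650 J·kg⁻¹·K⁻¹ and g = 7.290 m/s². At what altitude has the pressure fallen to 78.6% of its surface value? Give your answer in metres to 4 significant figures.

Scale height: H = RT/g = 1650 × 200.5 / 7.290 = 45381 m.
Set P/P₀ = exp(−z/H) = 0.786, so z = −H ln(0.786).
−ln(0.786) = 0.24080; z = 45381 × 0.24080 = 10928 m.

z ≈ 10930 m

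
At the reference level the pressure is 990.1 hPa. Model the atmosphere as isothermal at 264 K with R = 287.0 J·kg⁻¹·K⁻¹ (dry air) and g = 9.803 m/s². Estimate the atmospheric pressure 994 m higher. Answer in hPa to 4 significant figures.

Scale height: H = RT/g = 287.0 × 264 / 9.803 = 7729.1 m.
Barometric formula: P = P₀ exp(−z/H).
z/H = 994.00/7729.1 = 0.12860; exp(−0.12860) = 0.87933.
P = 990.1 × 0.87933 = 870.62 hPa.

P ≈ 870.6 hPa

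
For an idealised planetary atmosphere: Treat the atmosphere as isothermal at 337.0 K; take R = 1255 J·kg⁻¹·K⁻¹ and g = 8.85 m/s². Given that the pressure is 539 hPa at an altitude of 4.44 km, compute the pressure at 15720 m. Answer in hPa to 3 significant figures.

P ≈ 426 hPa

Scale height: H = RT/g = 1255 × 337.0 / 8.85 = 47789 m.
Between two levels, P₂ = P₁ exp(−Δz/H) with Δz = z₂ − z₁.
Δz = 15720 − 4440.0 = 11280 m; Δz/H = 11280/47789 = 0.23604.
P₂ = 539 × exp(−0.23604) = 539 × 0.78975 = 425.68 hPa.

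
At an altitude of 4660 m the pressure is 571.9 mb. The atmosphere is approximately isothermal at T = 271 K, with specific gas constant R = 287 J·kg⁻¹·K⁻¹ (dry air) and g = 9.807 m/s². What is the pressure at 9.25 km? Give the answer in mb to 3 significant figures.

P ≈ 321 mb

Scale height: H = RT/g = 287 × 271 / 9.807 = 7930.8 m.
Between two levels, P₂ = P₁ exp(−Δz/H) with Δz = z₂ − z₁.
Δz = 9250.0 − 4660.0 = 4590.0 m; Δz/H = 4590.0/7930.8 = 0.57876.
P₂ = 571.9 × exp(−0.57876) = 571.9 × 0.56059 = 320.60 mb.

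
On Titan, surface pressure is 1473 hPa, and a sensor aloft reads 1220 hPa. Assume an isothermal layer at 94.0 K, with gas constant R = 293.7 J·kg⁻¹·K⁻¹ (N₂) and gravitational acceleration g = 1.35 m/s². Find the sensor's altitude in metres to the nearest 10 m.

z ≈ 3850 m

Scale height: H = RT/g = 293.7 × 94.0 / 1.35 = 20450 m.
Invert the barometric formula: z = H ln(P₀/P).
P₀/P = 1473/1220 = 1.2074; ln(1.2074) = 0.18847.
z = 20450 × 0.18847 = 3854.2 m.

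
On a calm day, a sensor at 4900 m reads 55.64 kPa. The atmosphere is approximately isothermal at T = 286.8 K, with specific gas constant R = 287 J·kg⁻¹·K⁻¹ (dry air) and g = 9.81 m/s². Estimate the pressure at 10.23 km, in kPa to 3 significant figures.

Scale height: H = RT/g = 287 × 286.8 / 9.81 = 8390.6 m.
Between two levels, P₂ = P₁ exp(−Δz/H) with Δz = z₂ − z₁.
Δz = 10230 − 4900.0 = 5330.0 m; Δz/H = 5330.0/8390.6 = 0.63523.
P₂ = 55.64 × exp(−0.63523) = 55.64 × 0.52981 = 29.479 kPa.

P ≈ 29.5 kPa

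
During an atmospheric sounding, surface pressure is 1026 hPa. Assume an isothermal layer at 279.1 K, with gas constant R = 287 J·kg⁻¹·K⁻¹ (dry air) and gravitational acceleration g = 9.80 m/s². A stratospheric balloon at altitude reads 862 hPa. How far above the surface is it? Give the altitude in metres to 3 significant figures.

Scale height: H = RT/g = 287 × 279.1 / 9.80 = 8173.6 m.
Invert the barometric formula: z = H ln(P₀/P).
P₀/P = 1026/862 = 1.1903; ln(1.1903) = 0.17421.
z = 8173.6 × 0.17421 = 1423.9 m.

z ≈ 1420 m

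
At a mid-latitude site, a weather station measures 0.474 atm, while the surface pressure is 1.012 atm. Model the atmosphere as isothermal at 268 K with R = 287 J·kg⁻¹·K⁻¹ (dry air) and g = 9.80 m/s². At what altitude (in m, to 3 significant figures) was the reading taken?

z ≈ 5950 m

Scale height: H = RT/g = 287 × 268 / 9.80 = 7848.6 m.
Invert the barometric formula: z = H ln(P₀/P).
P₀/P = 1.012/0.474 = 2.1350; ln(2.1350) = 0.75847.
z = 7848.6 × 0.75847 = 5952.9 m.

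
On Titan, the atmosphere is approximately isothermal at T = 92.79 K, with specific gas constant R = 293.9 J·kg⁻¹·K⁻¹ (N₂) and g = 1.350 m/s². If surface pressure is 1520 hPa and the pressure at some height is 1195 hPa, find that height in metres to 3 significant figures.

z ≈ 4860 m

Scale height: H = RT/g = 293.9 × 92.79 / 1.350 = 20201 m.
Invert the barometric formula: z = H ln(P₀/P).
P₀/P = 1520/1195 = 1.2720; ln(1.2720) = 0.24059.
z = 20201 × 0.24059 = 4860.2 m.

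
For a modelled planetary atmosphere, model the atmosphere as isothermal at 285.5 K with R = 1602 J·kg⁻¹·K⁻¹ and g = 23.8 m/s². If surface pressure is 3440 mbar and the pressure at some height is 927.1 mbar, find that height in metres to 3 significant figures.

Scale height: H = RT/g = 1602 × 285.5 / 23.8 = 19217 m.
Invert the barometric formula: z = H ln(P₀/P).
P₀/P = 3440/927.1 = 3.7105; ln(3.7105) = 1.3112.
z = 19217 × 1.3112 = 25197 m.

z ≈ 25200 m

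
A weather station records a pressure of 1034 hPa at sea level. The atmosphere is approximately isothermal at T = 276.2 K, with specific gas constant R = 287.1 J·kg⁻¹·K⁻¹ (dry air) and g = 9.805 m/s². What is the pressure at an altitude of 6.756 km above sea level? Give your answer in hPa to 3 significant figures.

P ≈ 448 hPa

Scale height: H = RT/g = 287.1 × 276.2 / 9.805 = 8087.4 m.
Barometric formula: P = P₀ exp(−z/H).
z/H = 6756.0/8087.4 = 0.83537; exp(−0.83537) = 0.43371.
P = 1034 × 0.43371 = 448.46 hPa.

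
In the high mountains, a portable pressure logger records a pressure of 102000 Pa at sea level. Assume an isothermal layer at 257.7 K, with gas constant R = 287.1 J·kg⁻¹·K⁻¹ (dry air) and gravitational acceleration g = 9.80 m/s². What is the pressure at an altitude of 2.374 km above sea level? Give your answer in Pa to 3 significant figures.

Scale height: H = RT/g = 287.1 × 257.7 / 9.80 = 7549.6 m.
Barometric formula: P = P₀ exp(−z/H).
z/H = 2374.0/7549.6 = 0.31445; exp(−0.31445) = 0.73019.
P = 102000 × 0.73019 = 74479 Pa.

P ≈ 74500 Pa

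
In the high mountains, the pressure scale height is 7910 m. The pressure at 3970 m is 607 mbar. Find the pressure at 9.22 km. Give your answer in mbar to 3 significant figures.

P ≈ 313 mbar

Between two levels, P₂ = P₁ exp(−Δz/H) with Δz = z₂ − z₁.
Δz = 9220.0 − 3970.0 = 5250.0 m; Δz/H = 5250.0/7910.0 = 0.66372.
P₂ = 607 × exp(−0.66372) = 607 × 0.51493 = 312.56 mbar.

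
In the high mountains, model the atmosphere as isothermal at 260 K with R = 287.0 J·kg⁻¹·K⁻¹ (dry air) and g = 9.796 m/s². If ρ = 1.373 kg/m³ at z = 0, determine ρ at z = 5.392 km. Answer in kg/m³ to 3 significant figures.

ρ ≈ 0.676 kg/m³

Scale height: H = RT/g = 287.0 × 260 / 9.796 = 7617.4 m.
In an isothermal atmosphere, density decays like pressure: ρ = ρ₀ exp(−z/H).
z/H = 5392.0/7617.4 = 0.70785; exp(−0.70785) = 0.49270.
ρ = 1.373 × 0.49270 = 0.67648 kg/m³.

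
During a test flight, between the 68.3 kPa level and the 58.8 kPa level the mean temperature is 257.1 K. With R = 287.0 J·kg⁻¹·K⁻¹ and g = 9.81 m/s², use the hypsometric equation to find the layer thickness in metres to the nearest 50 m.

Δz ≈ 1150 m

Hypsometric equation: Δz = (R T̄/g) ln(P₁/P₂).
R T̄/g = 287.0 × 257.1 / 9.81 = 7521.7 m.
ln(68.3/58.8) = ln(1.1616) = 0.14980.
Δz = 7521.7 × 0.14980 = 1126.8 m.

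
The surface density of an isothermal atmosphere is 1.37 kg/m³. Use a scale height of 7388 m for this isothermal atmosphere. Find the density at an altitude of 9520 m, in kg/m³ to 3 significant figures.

In an isothermal atmosphere, density decays like pressure: ρ = ρ₀ exp(−z/H).
z/H = 9520.0/7388.0 = 1.2886; exp(−1.2886) = 0.27566.
ρ = 1.37 × 0.27566 = 0.37765 kg/m³.

ρ ≈ 0.378 kg/m³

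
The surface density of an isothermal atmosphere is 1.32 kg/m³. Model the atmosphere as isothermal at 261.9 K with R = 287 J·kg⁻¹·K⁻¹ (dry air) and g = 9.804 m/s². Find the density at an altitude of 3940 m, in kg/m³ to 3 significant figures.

Scale height: H = RT/g = 287 × 261.9 / 9.804 = 7666.8 m.
In an isothermal atmosphere, density decays like pressure: ρ = ρ₀ exp(−z/H).
z/H = 3940.0/7666.8 = 0.51390; exp(−0.51390) = 0.59816.
ρ = 1.32 × 0.59816 = 0.78957 kg/m³.

ρ ≈ 0.790 kg/m³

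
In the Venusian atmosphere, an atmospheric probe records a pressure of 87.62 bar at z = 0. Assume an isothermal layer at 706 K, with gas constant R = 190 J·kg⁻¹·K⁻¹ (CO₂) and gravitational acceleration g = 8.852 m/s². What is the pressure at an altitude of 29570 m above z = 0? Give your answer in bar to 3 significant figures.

Scale height: H = RT/g = 190 × 706 / 8.852 = 15154 m.
Barometric formula: P = P₀ exp(−z/H).
z/H = 29570/15154 = 1.9513; exp(−1.9513) = 0.14209.
P = 87.62 × 0.14209 = 12.450 bar.

P ≈ 12.4 bar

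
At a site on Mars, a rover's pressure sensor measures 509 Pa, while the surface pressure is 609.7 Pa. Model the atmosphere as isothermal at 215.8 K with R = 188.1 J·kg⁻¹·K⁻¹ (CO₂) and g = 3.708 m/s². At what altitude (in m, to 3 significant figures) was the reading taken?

z ≈ 1980 m

Scale height: H = RT/g = 188.1 × 215.8 / 3.708 = 10947 m.
Invert the barometric formula: z = H ln(P₀/P).
P₀/P = 609.7/509 = 1.1978; ln(1.1978) = 0.18049.
z = 10947 × 0.18049 = 1975.8 m.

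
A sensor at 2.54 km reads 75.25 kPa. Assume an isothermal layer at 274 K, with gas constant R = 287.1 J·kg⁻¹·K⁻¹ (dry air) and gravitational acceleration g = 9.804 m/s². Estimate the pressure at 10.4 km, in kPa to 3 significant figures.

Scale height: H = RT/g = 287.1 × 274 / 9.804 = 8023.8 m.
Between two levels, P₂ = P₁ exp(−Δz/H) with Δz = z₂ − z₁.
Δz = 10400 − 2540.0 = 7860.0 m; Δz/H = 7860.0/8023.8 = 0.97959.
P₂ = 75.25 × exp(−0.97959) = 75.25 × 0.37547 = 28.254 kPa.

P ≈ 28.3 kPa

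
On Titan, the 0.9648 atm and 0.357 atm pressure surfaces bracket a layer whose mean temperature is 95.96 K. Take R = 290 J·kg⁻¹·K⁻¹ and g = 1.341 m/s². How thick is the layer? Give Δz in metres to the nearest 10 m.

Δz ≈ 20630 m

Hypsometric equation: Δz = (R T̄/g) ln(P₁/P₂).
R T̄/g = 290 × 95.96 / 1.341 = 20752 m.
ln(0.9648/0.357) = ln(2.7025) = 0.99418.
Δz = 20752 × 0.99418 = 20631 m.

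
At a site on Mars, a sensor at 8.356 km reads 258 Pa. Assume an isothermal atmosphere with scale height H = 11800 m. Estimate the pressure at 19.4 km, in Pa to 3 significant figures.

P ≈ 101 Pa

Between two levels, P₂ = P₁ exp(−Δz/H) with Δz = z₂ − z₁.
Δz = 19400 − 8356.0 = 11044 m; Δz/H = 11044/11800 = 0.93593.
P₂ = 258 × exp(−0.93593) = 258 × 0.39222 = 101.19 Pa.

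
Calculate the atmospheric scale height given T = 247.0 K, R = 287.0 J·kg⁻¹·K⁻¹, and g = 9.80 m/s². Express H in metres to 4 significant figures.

The scale height of an isothermal atmosphere is H = RT/g.
H = 287.0 × 247.0 / 9.80 = 70889/9.80 = 7233.6 m.

H ≈ 7234 m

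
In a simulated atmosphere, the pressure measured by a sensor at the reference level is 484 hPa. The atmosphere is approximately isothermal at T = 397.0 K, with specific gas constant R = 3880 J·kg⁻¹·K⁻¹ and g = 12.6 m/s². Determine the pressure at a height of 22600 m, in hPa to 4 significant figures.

P ≈ 402.3 hPa

Scale height: H = RT/g = 3880 × 397.0 / 12.6 = 122250 m.
Barometric formula: P = P₀ exp(−z/H).
z/H = 22600/122250 = 0.18487; exp(−0.18487) = 0.83121.
P = 484 × 0.83121 = 402.31 hPa.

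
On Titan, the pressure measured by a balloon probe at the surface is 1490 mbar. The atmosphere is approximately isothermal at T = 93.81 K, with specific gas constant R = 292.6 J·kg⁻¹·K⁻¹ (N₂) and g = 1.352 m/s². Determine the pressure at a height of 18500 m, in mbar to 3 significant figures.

P ≈ 599 mbar

Scale height: H = RT/g = 292.6 × 93.81 / 1.352 = 20302 m.
Barometric formula: P = P₀ exp(−z/H).
z/H = 18500/20302 = 0.91124; exp(−0.91124) = 0.40203.
P = 1490 × 0.40203 = 599.02 mbar.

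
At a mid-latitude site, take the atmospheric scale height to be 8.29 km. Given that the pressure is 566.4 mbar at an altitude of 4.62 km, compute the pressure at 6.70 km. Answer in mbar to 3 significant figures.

P ≈ 441 mbar

Between two levels, P₂ = P₁ exp(−Δz/H) with Δz = z₂ − z₁.
Δz = 6700.0 − 4620.0 = 2080.0 m; Δz/H = 2080.0/8290.0 = 0.25090.
P₂ = 566.4 × exp(−0.25090) = 566.4 × 0.77810 = 440.72 mbar.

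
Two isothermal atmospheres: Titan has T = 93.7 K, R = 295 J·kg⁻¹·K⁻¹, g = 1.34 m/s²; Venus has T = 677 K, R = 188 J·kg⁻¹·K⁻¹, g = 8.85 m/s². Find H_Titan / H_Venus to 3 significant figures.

H = RT/g for each body.
H_Titan = 295 × 93.7 / 1.34 = 20628 m.
H_Venus = 188 × 677 / 8.85 = 14381 m.
H_Titan/H_Venus = 20628/14381 = 1.4344.

H_Titan/H_Venus ≈ 1.43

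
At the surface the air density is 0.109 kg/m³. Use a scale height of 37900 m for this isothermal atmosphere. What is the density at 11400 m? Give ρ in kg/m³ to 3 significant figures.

In an isothermal atmosphere, density decays like pressure: ρ = ρ₀ exp(−z/H).
z/H = 11400/37900 = 0.30079; exp(−0.30079) = 0.74023.
ρ = 0.109 × 0.74023 = 0.080685 kg/m³.

ρ ≈ 0.0807 kg/m³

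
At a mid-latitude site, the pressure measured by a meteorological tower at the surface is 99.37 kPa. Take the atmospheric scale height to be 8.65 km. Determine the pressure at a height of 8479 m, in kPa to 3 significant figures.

Barometric formula: P = P₀ exp(−z/H).
z/H = 8479.0/8650.0 = 0.98023; exp(−0.98023) = 0.37522.
P = 99.37 × 0.37522 = 37.286 kPa.

P ≈ 37.3 kPa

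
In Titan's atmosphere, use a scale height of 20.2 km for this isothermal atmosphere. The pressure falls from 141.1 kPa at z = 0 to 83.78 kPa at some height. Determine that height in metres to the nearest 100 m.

z ≈ 10500 m

Invert the barometric formula: z = H ln(P₀/P).
P₀/P = 141.1/83.78 = 1.6842; ln(1.6842) = 0.52129.
z = 20200 × 0.52129 = 10530 m.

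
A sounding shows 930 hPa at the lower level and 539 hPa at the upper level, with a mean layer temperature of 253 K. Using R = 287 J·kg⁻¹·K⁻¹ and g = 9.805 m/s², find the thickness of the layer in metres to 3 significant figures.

Hypsometric equation: Δz = (R T̄/g) ln(P₁/P₂).
R T̄/g = 287 × 253 / 9.805 = 7405.5 m.
ln(930/539) = ln(1.7254) = 0.54546.
Δz = 7405.5 × 0.54546 = 4039.4 m.

Δz ≈ 4040 m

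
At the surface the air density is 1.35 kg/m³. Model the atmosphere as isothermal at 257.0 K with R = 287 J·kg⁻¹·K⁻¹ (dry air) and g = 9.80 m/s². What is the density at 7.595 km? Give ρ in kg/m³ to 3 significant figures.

ρ ≈ 0.492 kg/m³

Scale height: H = RT/g = 287 × 257.0 / 9.80 = 7526.4 m.
In an isothermal atmosphere, density decays like pressure: ρ = ρ₀ exp(−z/H).
z/H = 7595.0/7526.4 = 1.0091; exp(−1.0091) = 0.36455.
ρ = 1.35 × 0.36455 = 0.49214 kg/m³.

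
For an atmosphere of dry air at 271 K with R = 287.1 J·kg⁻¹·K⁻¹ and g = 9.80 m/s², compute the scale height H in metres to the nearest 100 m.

The scale height of an isothermal atmosphere is H = RT/g.
H = 287.1 × 271 / 9.80 = 77804/9.80 = 7939.2 m.

H ≈ 7900 m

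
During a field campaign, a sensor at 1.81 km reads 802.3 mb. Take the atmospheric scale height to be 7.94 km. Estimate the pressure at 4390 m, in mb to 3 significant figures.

P ≈ 580 mb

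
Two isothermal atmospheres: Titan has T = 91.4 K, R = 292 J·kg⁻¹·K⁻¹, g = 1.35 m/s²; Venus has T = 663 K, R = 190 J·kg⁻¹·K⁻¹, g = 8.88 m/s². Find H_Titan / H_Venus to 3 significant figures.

H_Titan/H_Venus ≈ 1.39

H = RT/g for each body.
H_Titan = 292 × 91.4 / 1.35 = 19769 m.
H_Venus = 190 × 663 / 8.88 = 14186 m.
H_Titan/H_Venus = 19769/14186 = 1.3936.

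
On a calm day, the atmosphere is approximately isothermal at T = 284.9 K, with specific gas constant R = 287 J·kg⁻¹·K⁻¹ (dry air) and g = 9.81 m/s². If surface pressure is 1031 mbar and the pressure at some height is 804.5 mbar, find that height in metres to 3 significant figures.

z ≈ 2070 m

Scale height: H = RT/g = 287 × 284.9 / 9.81 = 8335.0 m.
Invert the barometric formula: z = H ln(P₀/P).
P₀/P = 1031/804.5 = 1.2815; ln(1.2815) = 0.24803.
z = 8335.0 × 0.24803 = 2067.3 m.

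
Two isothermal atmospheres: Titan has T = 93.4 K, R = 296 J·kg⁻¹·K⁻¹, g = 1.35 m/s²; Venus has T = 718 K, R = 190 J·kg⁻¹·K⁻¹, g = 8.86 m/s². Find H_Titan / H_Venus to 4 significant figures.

H = RT/g for each body.
H_Titan = 296 × 93.4 / 1.35 = 20479 m.
H_Venus = 190 × 718 / 8.86 = 15397 m.
H_Titan/H_Venus = 20479/15397 = 1.3301.

H_Titan/H_Venus ≈ 1.330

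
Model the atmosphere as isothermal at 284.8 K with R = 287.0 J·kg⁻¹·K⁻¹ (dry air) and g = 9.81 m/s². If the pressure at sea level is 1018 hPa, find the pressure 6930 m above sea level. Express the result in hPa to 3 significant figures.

P ≈ 443 hPa

Scale height: H = RT/g = 287.0 × 284.8 / 9.81 = 8332.1 m.
Barometric formula: P = P₀ exp(−z/H).
z/H = 6930.0/8332.1 = 0.83172; exp(−0.83172) = 0.43530.
P = 1018 × 0.43530 = 443.14 hPa.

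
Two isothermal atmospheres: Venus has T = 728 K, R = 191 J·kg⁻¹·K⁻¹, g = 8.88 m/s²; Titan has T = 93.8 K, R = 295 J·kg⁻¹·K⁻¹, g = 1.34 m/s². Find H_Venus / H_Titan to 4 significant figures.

H_Venus/H_Titan ≈ 0.7583

H = RT/g for each body.
H_Venus = 191 × 728 / 8.88 = 15659 m.
H_Titan = 295 × 93.8 / 1.34 = 20650 m.
H_Venus/H_Titan = 15659/20650 = 0.75831.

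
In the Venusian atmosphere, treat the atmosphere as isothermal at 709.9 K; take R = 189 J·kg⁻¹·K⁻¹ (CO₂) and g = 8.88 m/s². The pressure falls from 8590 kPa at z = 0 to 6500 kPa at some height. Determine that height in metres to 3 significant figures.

z ≈ 4210 m

Scale height: H = RT/g = 189 × 709.9 / 8.88 = 15109 m.
Invert the barometric formula: z = H ln(P₀/P).
P₀/P = 8590/6500 = 1.3215; ln(1.3215) = 0.27877.
z = 15109 × 0.27877 = 4211.9 m.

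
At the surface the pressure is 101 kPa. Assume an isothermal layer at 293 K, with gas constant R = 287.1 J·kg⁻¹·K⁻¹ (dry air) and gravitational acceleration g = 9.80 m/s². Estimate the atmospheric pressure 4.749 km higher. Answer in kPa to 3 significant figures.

P ≈ 58.1 kPa

Scale height: H = RT/g = 287.1 × 293 / 9.80 = 8583.7 m.
Barometric formula: P = P₀ exp(−z/H).
z/H = 4749.0/8583.7 = 0.55326; exp(−0.55326) = 0.57507.
P = 101 × 0.57507 = 58.082 kPa.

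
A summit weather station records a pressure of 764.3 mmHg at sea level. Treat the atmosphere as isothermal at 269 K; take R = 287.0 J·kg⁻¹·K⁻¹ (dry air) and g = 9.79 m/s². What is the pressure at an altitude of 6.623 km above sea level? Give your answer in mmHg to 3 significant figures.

Scale height: H = RT/g = 287.0 × 269 / 9.79 = 7885.9 m.
Barometric formula: P = P₀ exp(−z/H).
z/H = 6623.0/7885.9 = 0.83985; exp(−0.83985) = 0.43178.
P = 764.3 × 0.43178 = 330.01 mmHg.

P ≈ 330 mmHg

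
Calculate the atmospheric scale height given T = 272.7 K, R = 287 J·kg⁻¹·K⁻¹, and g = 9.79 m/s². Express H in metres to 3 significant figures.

H ≈ 7990 m

The scale height of an isothermal atmosphere is H = RT/g.
H = 287 × 272.7 / 9.79 = 78265/9.79 = 7994.4 m.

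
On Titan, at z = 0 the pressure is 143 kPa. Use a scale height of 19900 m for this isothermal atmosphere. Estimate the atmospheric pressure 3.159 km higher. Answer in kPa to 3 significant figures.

P ≈ 122 kPa

Barometric formula: P = P₀ exp(−z/H).
z/H = 3159.0/19900 = 0.15874; exp(−0.15874) = 0.85322.
P = 143 × 0.85322 = 122.01 kPa.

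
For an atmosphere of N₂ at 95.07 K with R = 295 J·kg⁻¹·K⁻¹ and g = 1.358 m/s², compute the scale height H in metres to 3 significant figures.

The scale height of an isothermal atmosphere is H = RT/g.
H = 295 × 95.07 / 1.358 = 28046/1.358 = 20652 m.

H ≈ 20700 m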